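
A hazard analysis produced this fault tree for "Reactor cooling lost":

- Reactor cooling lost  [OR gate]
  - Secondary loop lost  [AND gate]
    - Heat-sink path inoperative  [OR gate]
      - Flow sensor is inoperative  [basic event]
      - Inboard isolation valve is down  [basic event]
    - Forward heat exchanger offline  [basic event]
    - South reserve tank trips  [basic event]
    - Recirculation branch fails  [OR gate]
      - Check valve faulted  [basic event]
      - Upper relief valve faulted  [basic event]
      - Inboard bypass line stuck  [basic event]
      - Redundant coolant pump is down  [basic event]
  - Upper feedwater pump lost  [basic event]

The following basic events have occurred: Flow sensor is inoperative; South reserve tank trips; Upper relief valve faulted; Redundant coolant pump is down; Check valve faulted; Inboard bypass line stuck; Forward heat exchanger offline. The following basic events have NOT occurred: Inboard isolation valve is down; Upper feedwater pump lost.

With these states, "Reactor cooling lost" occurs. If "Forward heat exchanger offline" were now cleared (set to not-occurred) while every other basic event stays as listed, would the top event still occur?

No

Counterfactual: set "Forward heat exchanger offline" to not occurred.
Heat-sink path inoperative [OR]: Flow sensor is inoperative=occurs, Inboard isolation valve is down=not → at least one input occurs → occurs.
Recirculation branch fails [OR]: Check valve faulted=occurs, Upper relief valve faulted=occurs, Inboard bypass line stuck=occurs, Redundant coolant pump is down=occurs → at least one input occurs → occurs.
Secondary loop lost [AND]: Heat-sink path inoperative=occurs, Forward heat exchanger offline=not, South reserve tank trips=occurs, Recirculation branch fails=occurs → not all inputs occur → does not occur.
Reactor cooling lost [OR]: Secondary loop lost=not, Upper feedwater pump lost=not → no input occurs → does not occur.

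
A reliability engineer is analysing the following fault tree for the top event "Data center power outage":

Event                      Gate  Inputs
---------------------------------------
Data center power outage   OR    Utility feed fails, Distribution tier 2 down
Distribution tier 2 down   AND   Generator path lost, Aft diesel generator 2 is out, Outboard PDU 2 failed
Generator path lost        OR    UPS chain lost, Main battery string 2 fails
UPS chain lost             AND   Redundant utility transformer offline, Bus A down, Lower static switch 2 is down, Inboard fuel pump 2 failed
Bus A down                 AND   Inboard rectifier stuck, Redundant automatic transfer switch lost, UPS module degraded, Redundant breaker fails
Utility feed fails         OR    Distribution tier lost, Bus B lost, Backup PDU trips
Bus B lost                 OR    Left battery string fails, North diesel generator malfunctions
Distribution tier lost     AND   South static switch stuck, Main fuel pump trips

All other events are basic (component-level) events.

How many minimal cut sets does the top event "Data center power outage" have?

Distribution tier lost [AND]: one cut set from each child combined → 1 × 1 = 1 cut set(s).
Bus B lost [OR]: union of children's cut sets → 2 cut set(s).
Utility feed fails [OR]: union of children's cut sets → 4 cut set(s).
Bus A down [AND]: one cut set from each child combined → 1 × 1 × 1 × 1 = 1 cut set(s).
UPS chain lost [AND]: one cut set from each child combined → 1 × 1 × 1 × 1 = 1 cut set(s).
Generator path lost [OR]: union of children's cut sets → 2 cut set(s).
Distribution tier 2 down [AND]: one cut set from each child combined → 2 × 1 × 1 = 2 cut set(s).
Data center power outage [OR]: union of children's cut sets → 6 cut set(s).
Minimal cut sets: {Main fuel pump trips, South static switch stuck}; {Left battery string fails}; {North diesel generator malfunctions}; {Backup PDU trips}; {Aft diesel generator 2 is out, Inboard fuel pump 2 failed, Inboard rectifier stuck, Lower static switch 2 is down, Outboard PDU 2 failed, Redundant automatic transfer switch lost, Redundant breaker fails, Redundant utility transformer offline, UPS module degraded}; {Aft diesel generator 2 is out, Main battery string 2 fails, Outboard PDU 2 failed}.

6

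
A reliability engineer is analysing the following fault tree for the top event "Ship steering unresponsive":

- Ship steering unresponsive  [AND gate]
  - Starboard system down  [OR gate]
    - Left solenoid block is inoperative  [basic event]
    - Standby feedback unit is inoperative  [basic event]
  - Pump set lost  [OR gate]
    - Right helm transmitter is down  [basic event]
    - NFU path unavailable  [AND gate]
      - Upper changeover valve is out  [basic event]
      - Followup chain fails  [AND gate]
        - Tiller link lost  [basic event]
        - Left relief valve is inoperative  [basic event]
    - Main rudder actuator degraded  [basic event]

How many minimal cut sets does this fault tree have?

Starboard system down [OR]: union of children's cut sets → 2 cut set(s).
Followup chain fails [AND]: one cut set from each child combined → 1 × 1 = 1 cut set(s).
NFU path unavailable [AND]: one cut set from each child combined → 1 × 1 = 1 cut set(s).
Pump set lost [OR]: union of children's cut sets → 3 cut set(s).
Ship steering unresponsive [AND]: one cut set from each child combined → 2 × 3 = 6 cut set(s).
Minimal cut sets: {Left solenoid block is inoperative, Right helm transmitter is down}; {Left relief valve is inoperative, Left solenoid block is inoperative, Tiller link lost, Upper changeover valve is out}; {Left solenoid block is inoperative, Main rudder actuator degraded}; {Right helm transmitter is down, Standby feedback unit is inoperative}; {Left relief valve is inoperative, Standby feedback unit is inoperative, Tiller link lost, Upper changeover valve is out}; {Main rudder actuator degraded, Standby feedback unit is inoperative}.

6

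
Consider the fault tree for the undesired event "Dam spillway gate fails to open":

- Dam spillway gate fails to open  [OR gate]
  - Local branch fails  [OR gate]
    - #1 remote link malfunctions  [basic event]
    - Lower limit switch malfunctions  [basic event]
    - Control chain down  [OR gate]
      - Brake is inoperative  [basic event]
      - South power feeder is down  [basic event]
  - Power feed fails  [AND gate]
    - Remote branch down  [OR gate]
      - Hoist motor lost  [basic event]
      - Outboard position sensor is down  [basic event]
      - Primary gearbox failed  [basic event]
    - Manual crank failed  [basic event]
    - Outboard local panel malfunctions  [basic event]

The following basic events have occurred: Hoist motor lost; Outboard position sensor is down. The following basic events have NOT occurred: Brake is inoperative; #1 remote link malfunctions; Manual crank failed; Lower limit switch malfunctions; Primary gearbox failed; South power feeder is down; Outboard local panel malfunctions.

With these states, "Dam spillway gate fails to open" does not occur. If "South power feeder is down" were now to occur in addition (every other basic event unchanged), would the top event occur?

Yes

Counterfactual: set "South power feeder is down" to occurred.
Control chain down [OR]: Brake is inoperative=not, South power feeder is down=occurs → at least one input occurs → occurs.
Local branch fails [OR]: #1 remote link malfunctions=not, Lower limit switch malfunctions=not, Control chain down=occurs → at least one input occurs → occurs.
Remote branch down [OR]: Hoist motor lost=occurs, Outboard position sensor is down=occurs, Primary gearbox failed=not → at least one input occurs → occurs.
Power feed fails [AND]: Remote branch down=occurs, Manual crank failed=not, Outboard local panel malfunctions=not → not all inputs occur → does not occur.
Dam spillway gate fails to open [OR]: Local branch fails=occurs, Power feed fails=not → at least one input occurs → occurs.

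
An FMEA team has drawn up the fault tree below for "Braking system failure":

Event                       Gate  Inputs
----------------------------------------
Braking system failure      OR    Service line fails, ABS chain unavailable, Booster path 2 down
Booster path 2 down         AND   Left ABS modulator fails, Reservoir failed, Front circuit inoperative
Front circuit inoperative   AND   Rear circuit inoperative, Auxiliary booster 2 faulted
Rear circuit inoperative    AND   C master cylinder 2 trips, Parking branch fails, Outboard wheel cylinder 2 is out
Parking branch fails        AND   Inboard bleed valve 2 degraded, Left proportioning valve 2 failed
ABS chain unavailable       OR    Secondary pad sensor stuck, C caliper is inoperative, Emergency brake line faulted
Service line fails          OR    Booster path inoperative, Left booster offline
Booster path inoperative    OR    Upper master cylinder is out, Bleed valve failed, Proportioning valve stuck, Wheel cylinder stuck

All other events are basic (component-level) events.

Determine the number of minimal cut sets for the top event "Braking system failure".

9

Booster path inoperative [OR]: union of children's cut sets → 4 cut set(s).
Service line fails [OR]: union of children's cut sets → 5 cut set(s).
ABS chain unavailable [OR]: union of children's cut sets → 3 cut set(s).
Parking branch fails [AND]: one cut set from each child combined → 1 × 1 = 1 cut set(s).
Rear circuit inoperative [AND]: one cut set from each child combined → 1 × 1 × 1 = 1 cut set(s).
Front circuit inoperative [AND]: one cut set from each child combined → 1 × 1 = 1 cut set(s).
Booster path 2 down [AND]: one cut set from each child combined → 1 × 1 × 1 = 1 cut set(s).
Braking system failure [OR]: union of children's cut sets → 9 cut set(s).
Minimal cut sets: {Upper master cylinder is out}; {Bleed valve failed}; {Proportioning valve stuck}; {Wheel cylinder stuck}; {Left booster offline}; {Secondary pad sensor stuck}; {C caliper is inoperative}; {Emergency brake line faulted}; {Auxiliary booster 2 faulted, C master cylinder 2 trips, Inboard bleed valve 2 degraded, Left ABS modulator fails, Left proportioning valve 2 failed, Outboard wheel cylinder 2 is out, Reservoir failed}.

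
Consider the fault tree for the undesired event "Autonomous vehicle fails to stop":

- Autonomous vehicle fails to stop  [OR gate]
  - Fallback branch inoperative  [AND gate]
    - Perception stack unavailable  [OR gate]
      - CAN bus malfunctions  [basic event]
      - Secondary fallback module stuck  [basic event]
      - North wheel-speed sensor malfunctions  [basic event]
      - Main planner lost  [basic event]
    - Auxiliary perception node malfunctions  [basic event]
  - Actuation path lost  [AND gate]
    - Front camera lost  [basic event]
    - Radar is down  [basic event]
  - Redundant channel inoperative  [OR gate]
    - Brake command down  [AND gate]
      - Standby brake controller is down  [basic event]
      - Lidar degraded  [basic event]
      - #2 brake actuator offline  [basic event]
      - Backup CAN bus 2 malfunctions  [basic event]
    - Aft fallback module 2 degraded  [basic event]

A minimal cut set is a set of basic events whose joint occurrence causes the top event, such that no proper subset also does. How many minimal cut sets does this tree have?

Perception stack unavailable [OR]: union of children's cut sets → 4 cut set(s).
Fallback branch inoperative [AND]: one cut set from each child combined → 4 × 1 = 4 cut set(s).
Actuation path lost [AND]: one cut set from each child combined → 1 × 1 = 1 cut set(s).
Brake command down [AND]: one cut set from each child combined → 1 × 1 × 1 × 1 = 1 cut set(s).
Redundant channel inoperative [OR]: union of children's cut sets → 2 cut set(s).
Autonomous vehicle fails to stop [OR]: union of children's cut sets → 7 cut set(s).
Minimal cut sets: {Auxiliary perception node malfunctions, CAN bus malfunctions}; {Auxiliary perception node malfunctions, Secondary fallback module stuck}; {Auxiliary perception node malfunctions, North wheel-speed sensor malfunctions}; {Auxiliary perception node malfunctions, Main planner lost}; {Front camera lost, Radar is down}; {#2 brake actuator offline, Backup CAN bus 2 malfunctions, Lidar degraded, Standby brake controller is down}; {Aft fallback module 2 degraded}.

7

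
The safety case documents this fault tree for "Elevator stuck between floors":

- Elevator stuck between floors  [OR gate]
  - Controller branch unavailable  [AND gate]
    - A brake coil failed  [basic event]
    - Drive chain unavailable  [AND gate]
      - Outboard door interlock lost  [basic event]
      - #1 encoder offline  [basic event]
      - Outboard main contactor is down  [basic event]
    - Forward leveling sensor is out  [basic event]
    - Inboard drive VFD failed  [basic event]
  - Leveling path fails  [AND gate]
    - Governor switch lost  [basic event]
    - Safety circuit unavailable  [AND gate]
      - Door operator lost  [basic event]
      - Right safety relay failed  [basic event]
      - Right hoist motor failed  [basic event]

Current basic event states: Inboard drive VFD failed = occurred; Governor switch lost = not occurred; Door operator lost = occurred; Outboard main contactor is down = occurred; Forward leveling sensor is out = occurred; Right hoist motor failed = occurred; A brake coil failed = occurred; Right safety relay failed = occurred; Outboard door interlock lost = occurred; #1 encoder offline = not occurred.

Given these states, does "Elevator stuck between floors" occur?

No

Drive chain unavailable [AND]: Outboard door interlock lost=occurs, #1 encoder offline=not, Outboard main contactor is down=occurs → not all inputs occur → does not occur.
Controller branch unavailable [AND]: A brake coil failed=occurs, Drive chain unavailable=not, Forward leveling sensor is out=occurs, Inboard drive VFD failed=occurs → not all inputs occur → does not occur.
Safety circuit unavailable [AND]: Door operator lost=occurs, Right safety relay failed=occurs, Right hoist motor failed=occurs → all inputs occur → occurs.
Leveling path fails [AND]: Governor switch lost=not, Safety circuit unavailable=occurs → not all inputs occur → does not occur.
Elevator stuck between floors [OR]: Controller branch unavailable=not, Leveling path fails=not → no input occurs → does not occur.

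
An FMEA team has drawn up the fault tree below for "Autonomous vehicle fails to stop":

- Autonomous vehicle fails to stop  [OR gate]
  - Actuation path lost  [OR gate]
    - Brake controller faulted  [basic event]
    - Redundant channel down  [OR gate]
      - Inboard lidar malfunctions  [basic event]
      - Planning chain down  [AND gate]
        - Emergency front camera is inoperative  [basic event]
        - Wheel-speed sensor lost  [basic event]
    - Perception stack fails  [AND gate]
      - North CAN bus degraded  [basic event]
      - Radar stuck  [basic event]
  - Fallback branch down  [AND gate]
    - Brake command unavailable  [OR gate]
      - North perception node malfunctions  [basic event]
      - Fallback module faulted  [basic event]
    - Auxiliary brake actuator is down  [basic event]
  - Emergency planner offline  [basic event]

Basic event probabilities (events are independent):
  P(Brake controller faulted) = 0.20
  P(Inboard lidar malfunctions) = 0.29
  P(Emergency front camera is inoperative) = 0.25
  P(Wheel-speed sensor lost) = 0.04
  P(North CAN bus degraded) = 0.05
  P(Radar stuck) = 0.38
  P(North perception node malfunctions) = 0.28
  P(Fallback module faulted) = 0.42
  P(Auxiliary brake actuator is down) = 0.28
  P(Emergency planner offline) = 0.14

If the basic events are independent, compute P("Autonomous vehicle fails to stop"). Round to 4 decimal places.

0.6030

P(Planning chain down) [AND] = 0.25 × 0.04 = 0.010000
P(Redundant channel down) [OR] = 1 − (1−0.29) × (1−0.010000) = 0.297100
P(Perception stack fails) [AND] = 0.05 × 0.38 = 0.019000
P(Actuation path lost) [OR] = 1 − (1−0.20) × (1−0.297100) × (1−0.019000) = 0.448364
P(Brake command unavailable) [OR] = 1 − (1−0.28) × (1−0.42) = 0.582400
P(Fallback branch down) [AND] = 0.582400 × 0.28 = 0.163072
P(Autonomous vehicle fails to stop) [OR] = 1 − (1−0.448364) × (1−0.163072) × (1−0.14) = 0.602956
Rounded to 4 decimal places: P(Autonomous vehicle fails to stop) ≈ 0.6030.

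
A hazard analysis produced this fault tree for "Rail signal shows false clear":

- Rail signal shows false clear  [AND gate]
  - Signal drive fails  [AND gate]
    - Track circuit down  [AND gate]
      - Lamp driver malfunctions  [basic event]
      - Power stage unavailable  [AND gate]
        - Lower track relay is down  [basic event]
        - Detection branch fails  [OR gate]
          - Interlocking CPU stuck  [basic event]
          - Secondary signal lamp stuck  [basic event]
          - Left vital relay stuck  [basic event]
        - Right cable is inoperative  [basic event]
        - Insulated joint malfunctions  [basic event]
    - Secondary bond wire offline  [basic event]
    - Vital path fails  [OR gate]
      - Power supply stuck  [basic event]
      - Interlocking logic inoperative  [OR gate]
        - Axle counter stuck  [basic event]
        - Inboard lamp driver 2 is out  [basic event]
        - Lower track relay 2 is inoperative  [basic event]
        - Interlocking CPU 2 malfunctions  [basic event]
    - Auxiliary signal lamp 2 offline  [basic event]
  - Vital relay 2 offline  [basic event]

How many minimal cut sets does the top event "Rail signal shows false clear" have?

Detection branch fails [OR]: union of children's cut sets → 3 cut set(s).
Power stage unavailable [AND]: one cut set from each child combined → 1 × 3 × 1 × 1 = 3 cut set(s).
Track circuit down [AND]: one cut set from each child combined → 1 × 3 = 3 cut set(s).
Interlocking logic inoperative [OR]: union of children's cut sets → 4 cut set(s).
Vital path fails [OR]: union of children's cut sets → 5 cut set(s).
Signal drive fails [AND]: one cut set from each child combined → 3 × 1 × 5 × 1 = 15 cut set(s).
Rail signal shows false clear [AND]: one cut set from each child combined → 15 × 1 = 15 cut set(s).

15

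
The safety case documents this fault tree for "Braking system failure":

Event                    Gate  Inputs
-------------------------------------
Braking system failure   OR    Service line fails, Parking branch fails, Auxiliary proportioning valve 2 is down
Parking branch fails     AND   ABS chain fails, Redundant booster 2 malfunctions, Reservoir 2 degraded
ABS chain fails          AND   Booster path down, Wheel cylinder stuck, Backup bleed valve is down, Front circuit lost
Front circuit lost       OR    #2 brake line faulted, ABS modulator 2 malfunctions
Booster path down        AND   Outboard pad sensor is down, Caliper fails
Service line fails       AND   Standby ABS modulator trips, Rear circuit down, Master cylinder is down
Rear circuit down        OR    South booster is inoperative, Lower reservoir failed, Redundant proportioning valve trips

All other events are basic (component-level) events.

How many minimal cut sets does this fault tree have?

6

Rear circuit down [OR]: union of children's cut sets → 3 cut set(s).
Service line fails [AND]: one cut set from each child combined → 1 × 3 × 1 = 3 cut set(s).
Booster path down [AND]: one cut set from each child combined → 1 × 1 = 1 cut set(s).
Front circuit lost [OR]: union of children's cut sets → 2 cut set(s).
ABS chain fails [AND]: one cut set from each child combined → 1 × 1 × 1 × 2 = 2 cut set(s).
Parking branch fails [AND]: one cut set from each child combined → 2 × 1 × 1 = 2 cut set(s).
Braking system failure [OR]: union of children's cut sets → 6 cut set(s).
Minimal cut sets: {Master cylinder is down, South booster is inoperative, Standby ABS modulator trips}; {Lower reservoir failed, Master cylinder is down, Standby ABS modulator trips}; {Master cylinder is down, Redundant proportioning valve trips, Standby ABS modulator trips}; {#2 brake line faulted, Backup bleed valve is down, Caliper fails, Outboard pad sensor is down, Redundant booster 2 malfunctions, Reservoir 2 degraded, Wheel cylinder stuck}; {ABS modulator 2 malfunctions, Backup bleed valve is down, Caliper fails, Outboard pad sensor is down, Redundant booster 2 malfunctions, Reservoir 2 degraded, Wheel cylinder stuck}; {Auxiliary proportioning valve 2 is down}.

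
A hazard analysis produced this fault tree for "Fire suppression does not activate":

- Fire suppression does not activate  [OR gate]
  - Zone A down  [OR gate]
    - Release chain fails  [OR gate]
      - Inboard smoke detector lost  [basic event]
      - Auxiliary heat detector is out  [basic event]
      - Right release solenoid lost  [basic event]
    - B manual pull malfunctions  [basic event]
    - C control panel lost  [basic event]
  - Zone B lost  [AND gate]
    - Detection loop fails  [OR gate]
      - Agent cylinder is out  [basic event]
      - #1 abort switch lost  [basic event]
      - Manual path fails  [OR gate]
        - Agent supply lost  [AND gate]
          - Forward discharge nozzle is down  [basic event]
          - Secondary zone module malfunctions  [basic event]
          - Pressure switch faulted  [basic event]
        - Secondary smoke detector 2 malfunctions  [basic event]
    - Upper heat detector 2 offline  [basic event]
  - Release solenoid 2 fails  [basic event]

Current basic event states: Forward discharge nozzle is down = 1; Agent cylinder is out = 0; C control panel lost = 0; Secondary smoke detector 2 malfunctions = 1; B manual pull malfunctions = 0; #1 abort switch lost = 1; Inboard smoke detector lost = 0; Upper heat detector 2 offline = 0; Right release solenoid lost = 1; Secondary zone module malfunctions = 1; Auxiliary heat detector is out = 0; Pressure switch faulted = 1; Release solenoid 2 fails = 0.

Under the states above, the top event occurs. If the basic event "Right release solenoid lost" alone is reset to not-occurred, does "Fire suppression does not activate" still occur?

No

Counterfactual: set "Right release solenoid lost" to not occurred.
Release chain fails [OR]: Inboard smoke detector lost=not, Auxiliary heat detector is out=not, Right release solenoid lost=not → no input occurs → does not occur.
Zone A down [OR]: Release chain fails=not, B manual pull malfunctions=not, C control panel lost=not → no input occurs → does not occur.
Agent supply lost [AND]: Forward discharge nozzle is down=occurs, Secondary zone module malfunctions=occurs, Pressure switch faulted=occurs → all inputs occur → occurs.
Manual path fails [OR]: Agent supply lost=occurs, Secondary smoke detector 2 malfunctions=occurs → at least one input occurs → occurs.
Detection loop fails [OR]: Agent cylinder is out=not, #1 abort switch lost=occurs, Manual path fails=occurs → at least one input occurs → occurs.
Zone B lost [AND]: Detection loop fails=occurs, Upper heat detector 2 offline=not → not all inputs occur → does not occur.
Fire suppression does not activate [OR]: Zone A down=not, Zone B lost=not, Release solenoid 2 fails=not → no input occurs → does not occur.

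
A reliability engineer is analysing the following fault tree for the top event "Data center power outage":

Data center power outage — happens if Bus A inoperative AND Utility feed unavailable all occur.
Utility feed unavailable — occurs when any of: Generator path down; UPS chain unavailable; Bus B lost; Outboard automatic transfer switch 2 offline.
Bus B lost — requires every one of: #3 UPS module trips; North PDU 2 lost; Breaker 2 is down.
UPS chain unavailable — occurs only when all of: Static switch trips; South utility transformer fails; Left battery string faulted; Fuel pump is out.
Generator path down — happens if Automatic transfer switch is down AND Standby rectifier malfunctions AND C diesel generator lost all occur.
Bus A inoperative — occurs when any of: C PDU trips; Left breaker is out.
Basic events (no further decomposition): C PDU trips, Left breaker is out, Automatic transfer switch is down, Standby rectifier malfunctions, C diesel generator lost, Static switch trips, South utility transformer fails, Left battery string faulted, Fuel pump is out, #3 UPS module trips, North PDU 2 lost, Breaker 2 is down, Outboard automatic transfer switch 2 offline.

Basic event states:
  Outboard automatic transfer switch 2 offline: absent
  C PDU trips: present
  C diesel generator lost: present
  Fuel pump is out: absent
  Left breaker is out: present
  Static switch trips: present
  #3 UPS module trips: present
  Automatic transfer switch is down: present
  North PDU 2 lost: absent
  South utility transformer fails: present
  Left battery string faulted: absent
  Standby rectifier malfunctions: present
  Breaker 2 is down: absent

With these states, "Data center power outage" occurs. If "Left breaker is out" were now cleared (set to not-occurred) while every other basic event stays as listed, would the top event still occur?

Counterfactual: set "Left breaker is out" to not occurred.
Bus A inoperative [OR]: C PDU trips=occurs, Left breaker is out=not → at least one input occurs → occurs.
Generator path down [AND]: Automatic transfer switch is down=occurs, Standby rectifier malfunctions=occurs, C diesel generator lost=occurs → all inputs occur → occurs.
UPS chain unavailable [AND]: Static switch trips=occurs, South utility transformer fails=occurs, Left battery string faulted=not, Fuel pump is out=not → not all inputs occur → does not occur.
Bus B lost [AND]: #3 UPS module trips=occurs, North PDU 2 lost=not, Breaker 2 is down=not → not all inputs occur → does not occur.
Utility feed unavailable [OR]: Generator path down=occurs, UPS chain unavailable=not, Bus B lost=not, Outboard automatic transfer switch 2 offline=not → at least one input occurs → occurs.
Data center power outage [AND]: Bus A inoperative=occurs, Utility feed unavailable=occurs → all inputs occur → occurs.

Yes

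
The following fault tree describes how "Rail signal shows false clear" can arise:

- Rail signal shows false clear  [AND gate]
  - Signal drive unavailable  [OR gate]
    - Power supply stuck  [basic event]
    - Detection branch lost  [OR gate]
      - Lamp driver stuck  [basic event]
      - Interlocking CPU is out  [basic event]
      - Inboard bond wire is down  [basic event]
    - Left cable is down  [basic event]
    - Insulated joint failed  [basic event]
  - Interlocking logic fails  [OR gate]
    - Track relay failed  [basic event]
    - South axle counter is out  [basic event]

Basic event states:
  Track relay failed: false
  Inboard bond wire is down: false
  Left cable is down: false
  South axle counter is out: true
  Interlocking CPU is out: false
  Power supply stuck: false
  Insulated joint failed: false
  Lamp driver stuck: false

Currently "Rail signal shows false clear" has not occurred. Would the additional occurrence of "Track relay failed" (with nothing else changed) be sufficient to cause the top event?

Counterfactual: set "Track relay failed" to occurred.
Detection branch lost [OR]: Lamp driver stuck=not, Interlocking CPU is out=not, Inboard bond wire is down=not → no input occurs → does not occur.
Signal drive unavailable [OR]: Power supply stuck=not, Detection branch lost=not, Left cable is down=not, Insulated joint failed=not → no input occurs → does not occur.
Interlocking logic fails [OR]: Track relay failed=occurs, South axle counter is out=occurs → at least one input occurs → occurs.
Rail signal shows false clear [AND]: Signal drive unavailable=not, Interlocking logic fails=occurs → not all inputs occur → does not occur.

No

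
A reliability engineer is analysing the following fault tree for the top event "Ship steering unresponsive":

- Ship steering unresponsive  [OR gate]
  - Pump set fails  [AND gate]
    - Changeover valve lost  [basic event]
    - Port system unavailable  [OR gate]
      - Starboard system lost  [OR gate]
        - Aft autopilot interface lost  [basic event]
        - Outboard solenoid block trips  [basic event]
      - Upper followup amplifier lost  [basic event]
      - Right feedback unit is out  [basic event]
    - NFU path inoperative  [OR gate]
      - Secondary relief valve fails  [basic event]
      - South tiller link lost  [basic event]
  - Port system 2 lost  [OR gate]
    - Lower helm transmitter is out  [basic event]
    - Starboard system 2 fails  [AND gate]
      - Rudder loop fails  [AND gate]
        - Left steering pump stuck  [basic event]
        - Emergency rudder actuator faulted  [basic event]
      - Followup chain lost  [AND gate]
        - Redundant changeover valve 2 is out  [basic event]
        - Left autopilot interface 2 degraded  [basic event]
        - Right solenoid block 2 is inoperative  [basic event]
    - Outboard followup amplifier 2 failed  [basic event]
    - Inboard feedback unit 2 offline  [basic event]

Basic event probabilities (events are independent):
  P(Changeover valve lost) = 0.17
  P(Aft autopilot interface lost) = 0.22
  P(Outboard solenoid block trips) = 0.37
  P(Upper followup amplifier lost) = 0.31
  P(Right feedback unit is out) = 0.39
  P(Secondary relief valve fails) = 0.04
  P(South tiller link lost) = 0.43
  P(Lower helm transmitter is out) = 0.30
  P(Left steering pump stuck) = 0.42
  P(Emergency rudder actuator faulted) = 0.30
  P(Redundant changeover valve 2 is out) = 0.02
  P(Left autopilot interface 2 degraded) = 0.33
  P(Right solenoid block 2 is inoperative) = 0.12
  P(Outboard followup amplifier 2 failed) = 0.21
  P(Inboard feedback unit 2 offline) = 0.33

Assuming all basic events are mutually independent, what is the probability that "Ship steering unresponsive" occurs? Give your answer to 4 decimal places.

P(Starboard system lost) [OR] = 1 − (1−0.22) × (1−0.37) = 0.508600
P(Port system unavailable) [OR] = 1 − (1−0.508600) × (1−0.31) × (1−0.39) = 0.793170
P(NFU path inoperative) [OR] = 1 − (1−0.04) × (1−0.43) = 0.452800
P(Pump set fails) [AND] = 0.17 × 0.793170 × 0.452800 = 0.061055
P(Rudder loop fails) [AND] = 0.42 × 0.30 = 0.126000
P(Followup chain lost) [AND] = 0.02 × 0.33 × 0.12 = 0.000792
P(Starboard system 2 fails) [AND] = 0.126000 × 0.000792 = 0.000100
P(Port system 2 lost) [OR] = 1 − (1−0.30) × (1−0.000100) × (1−0.21) × (1−0.33) = 0.629527
P(Ship steering unresponsive) [OR] = 1 − (1−0.061055) × (1−0.629527) = 0.652146
Rounded to 4 decimal places: P(Ship steering unresponsive) ≈ 0.6521.

0.6521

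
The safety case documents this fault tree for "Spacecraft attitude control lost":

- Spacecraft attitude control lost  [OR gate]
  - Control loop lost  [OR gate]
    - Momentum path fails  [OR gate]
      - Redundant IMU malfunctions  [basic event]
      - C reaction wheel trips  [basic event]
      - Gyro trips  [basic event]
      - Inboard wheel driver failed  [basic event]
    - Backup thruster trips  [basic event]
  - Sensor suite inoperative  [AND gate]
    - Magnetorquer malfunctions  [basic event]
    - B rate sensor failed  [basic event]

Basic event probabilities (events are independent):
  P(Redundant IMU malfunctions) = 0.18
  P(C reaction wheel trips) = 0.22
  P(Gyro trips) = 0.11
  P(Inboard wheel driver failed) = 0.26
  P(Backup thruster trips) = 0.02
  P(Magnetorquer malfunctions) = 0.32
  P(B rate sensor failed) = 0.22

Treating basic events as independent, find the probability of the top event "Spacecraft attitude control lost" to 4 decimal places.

P(Momentum path fails) [OR] = 1 − (1−0.18) × (1−0.22) × (1−0.11) × (1−0.26) = 0.578759
P(Control loop lost) [OR] = 1 − (1−0.578759) × (1−0.02) = 0.587184
P(Sensor suite inoperative) [AND] = 0.32 × 0.22 = 0.070400
P(Spacecraft attitude control lost) [OR] = 1 − (1−0.587184) × (1−0.070400) = 0.616246
Rounded to 4 decimal places: P(Spacecraft attitude control lost) ≈ 0.6162.

0.6162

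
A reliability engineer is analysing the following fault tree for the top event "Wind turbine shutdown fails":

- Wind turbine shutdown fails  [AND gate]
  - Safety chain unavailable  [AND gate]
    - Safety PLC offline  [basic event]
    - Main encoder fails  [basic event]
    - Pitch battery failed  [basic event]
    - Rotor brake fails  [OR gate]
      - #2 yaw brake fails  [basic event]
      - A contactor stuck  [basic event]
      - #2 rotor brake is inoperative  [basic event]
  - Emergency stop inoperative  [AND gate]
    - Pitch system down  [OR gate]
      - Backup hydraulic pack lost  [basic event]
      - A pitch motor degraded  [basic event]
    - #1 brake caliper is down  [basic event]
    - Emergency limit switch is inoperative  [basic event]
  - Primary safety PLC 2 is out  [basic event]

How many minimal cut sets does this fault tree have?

6

Rotor brake fails [OR]: union of children's cut sets → 3 cut set(s).
Safety chain unavailable [AND]: one cut set from each child combined → 1 × 1 × 1 × 3 = 3 cut set(s).
Pitch system down [OR]: union of children's cut sets → 2 cut set(s).
Emergency stop inoperative [AND]: one cut set from each child combined → 2 × 1 × 1 = 2 cut set(s).
Wind turbine shutdown fails [AND]: one cut set from each child combined → 3 × 2 × 1 = 6 cut set(s).
Minimal cut sets: {#1 brake caliper is down, #2 yaw brake fails, Backup hydraulic pack lost, Emergency limit switch is inoperative, Main encoder fails, Pitch battery failed, Primary safety PLC 2 is out, Safety PLC offline}; {#1 brake caliper is down, #2 yaw brake fails, A pitch motor degraded, Emergency limit switch is inoperative, Main encoder fails, Pitch battery failed, Primary safety PLC 2 is out, Safety PLC offline}; {#1 brake caliper is down, A contactor stuck, Backup hydraulic pack lost, Emergency limit switch is inoperative, Main encoder fails, Pitch battery failed, Primary safety PLC 2 is out, Safety PLC offline}; {#1 brake caliper is down, A contactor stuck, A pitch motor degraded, Emergency limit switch is inoperative, Main encoder fails, Pitch battery failed, Primary safety PLC 2 is out, Safety PLC offline}; {#1 brake caliper is down, #2 rotor brake is inoperative, Backup hydraulic pack lost, Emergency limit switch is inoperative, Main encoder fails, Pitch battery failed, Primary safety PLC 2 is out, Safety PLC offline}; {#1 brake caliper is down, #2 rotor brake is inoperative, A pitch motor degraded, Emergency limit switch is inoperative, Main encoder fails, Pitch battery failed, Primary safety PLC 2 is out, Safety PLC offline}.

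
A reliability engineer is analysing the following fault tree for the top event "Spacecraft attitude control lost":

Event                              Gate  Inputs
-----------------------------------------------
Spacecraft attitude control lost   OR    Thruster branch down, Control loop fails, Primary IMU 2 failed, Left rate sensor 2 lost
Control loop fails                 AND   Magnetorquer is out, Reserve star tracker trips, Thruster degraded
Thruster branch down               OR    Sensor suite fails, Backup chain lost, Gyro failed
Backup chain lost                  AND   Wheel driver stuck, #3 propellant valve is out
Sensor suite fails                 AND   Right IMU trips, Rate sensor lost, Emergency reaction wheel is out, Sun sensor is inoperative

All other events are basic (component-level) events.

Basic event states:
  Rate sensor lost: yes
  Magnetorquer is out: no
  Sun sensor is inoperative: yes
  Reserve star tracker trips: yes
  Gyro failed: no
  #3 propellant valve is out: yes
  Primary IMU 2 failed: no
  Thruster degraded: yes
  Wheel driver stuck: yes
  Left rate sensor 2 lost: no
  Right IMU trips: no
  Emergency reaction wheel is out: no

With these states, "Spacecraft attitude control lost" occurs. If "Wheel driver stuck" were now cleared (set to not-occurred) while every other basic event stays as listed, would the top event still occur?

Counterfactual: set "Wheel driver stuck" to not occurred.
Sensor suite fails [AND]: Right IMU trips=not, Rate sensor lost=occurs, Emergency reaction wheel is out=not, Sun sensor is inoperative=occurs → not all inputs occur → does not occur.
Backup chain lost [AND]: Wheel driver stuck=not, #3 propellant valve is out=occurs → not all inputs occur → does not occur.
Thruster branch down [OR]: Sensor suite fails=not, Backup chain lost=not, Gyro failed=not → no input occurs → does not occur.
Control loop fails [AND]: Magnetorquer is out=not, Reserve star tracker trips=occurs, Thruster degraded=occurs → not all inputs occur → does not occur.
Spacecraft attitude control lost [OR]: Thruster branch down=not, Control loop fails=not, Primary IMU 2 failed=not, Left rate sensor 2 lost=not → no input occurs → does not occur.

No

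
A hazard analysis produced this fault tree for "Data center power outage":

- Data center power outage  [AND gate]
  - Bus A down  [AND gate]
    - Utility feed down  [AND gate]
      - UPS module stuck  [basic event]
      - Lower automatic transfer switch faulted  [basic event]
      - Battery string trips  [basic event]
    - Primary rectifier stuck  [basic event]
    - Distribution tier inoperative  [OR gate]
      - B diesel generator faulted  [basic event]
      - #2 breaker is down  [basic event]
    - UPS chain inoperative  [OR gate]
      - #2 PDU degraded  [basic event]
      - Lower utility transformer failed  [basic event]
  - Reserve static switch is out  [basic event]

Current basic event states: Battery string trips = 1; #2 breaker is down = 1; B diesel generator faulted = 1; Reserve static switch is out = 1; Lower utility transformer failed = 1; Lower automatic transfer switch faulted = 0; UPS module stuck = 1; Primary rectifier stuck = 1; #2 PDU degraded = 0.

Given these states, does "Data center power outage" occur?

Utility feed down [AND]: UPS module stuck=occurs, Lower automatic transfer switch faulted=not, Battery string trips=occurs → not all inputs occur → does not occur.
Distribution tier inoperative [OR]: B diesel generator faulted=occurs, #2 breaker is down=occurs → at least one input occurs → occurs.
UPS chain inoperative [OR]: #2 PDU degraded=not, Lower utility transformer failed=occurs → at least one input occurs → occurs.
Bus A down [AND]: Utility feed down=not, Primary rectifier stuck=occurs, Distribution tier inoperative=occurs, UPS chain inoperative=occurs → not all inputs occur → does not occur.
Data center power outage [AND]: Bus A down=not, Reserve static switch is out=occurs → not all inputs occur → does not occur.

No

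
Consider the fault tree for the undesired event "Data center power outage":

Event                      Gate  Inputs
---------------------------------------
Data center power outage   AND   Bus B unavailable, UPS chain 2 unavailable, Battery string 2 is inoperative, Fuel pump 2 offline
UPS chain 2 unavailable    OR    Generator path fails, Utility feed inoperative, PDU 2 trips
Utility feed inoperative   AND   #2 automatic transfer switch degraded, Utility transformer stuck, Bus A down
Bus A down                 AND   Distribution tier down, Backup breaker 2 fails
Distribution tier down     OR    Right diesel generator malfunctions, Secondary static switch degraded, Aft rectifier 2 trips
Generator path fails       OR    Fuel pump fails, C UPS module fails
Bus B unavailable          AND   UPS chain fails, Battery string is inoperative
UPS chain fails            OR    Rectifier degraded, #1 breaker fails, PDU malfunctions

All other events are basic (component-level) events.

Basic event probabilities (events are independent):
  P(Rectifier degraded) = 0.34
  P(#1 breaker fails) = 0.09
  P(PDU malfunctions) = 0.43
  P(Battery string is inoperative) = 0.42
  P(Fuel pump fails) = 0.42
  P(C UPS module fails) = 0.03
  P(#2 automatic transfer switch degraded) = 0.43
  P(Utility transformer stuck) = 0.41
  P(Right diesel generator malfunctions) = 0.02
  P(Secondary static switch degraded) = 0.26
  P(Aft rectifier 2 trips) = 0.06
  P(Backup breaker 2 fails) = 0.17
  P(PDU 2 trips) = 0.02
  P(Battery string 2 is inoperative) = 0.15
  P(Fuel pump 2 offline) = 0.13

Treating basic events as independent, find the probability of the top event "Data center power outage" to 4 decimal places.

0.0024

P(UPS chain fails) [OR] = 1 − (1−0.34) × (1−0.09) × (1−0.43) = 0.657658
P(Bus B unavailable) [AND] = 0.657658 × 0.42 = 0.276216
P(Generator path fails) [OR] = 1 − (1−0.42) × (1−0.03) = 0.437400
P(Distribution tier down) [OR] = 1 − (1−0.02) × (1−0.26) × (1−0.06) = 0.318312
P(Bus A down) [AND] = 0.318312 × 0.17 = 0.054113
P(Utility feed inoperative) [AND] = 0.43 × 0.41 × 0.054113 = 0.009540
P(UPS chain 2 unavailable) [OR] = 1 − (1−0.437400) × (1−0.009540) × (1−0.02) = 0.453912
P(Data center power outage) [AND] = 0.276216 × 0.453912 × 0.15 × 0.13 = 0.002445
Rounded to 4 decimal places: P(Data center power outage) ≈ 0.0024.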